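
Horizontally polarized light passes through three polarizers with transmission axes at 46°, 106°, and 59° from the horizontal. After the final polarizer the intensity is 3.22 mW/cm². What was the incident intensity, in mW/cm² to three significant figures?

I₁ = I₀ cos²(46° − 0°) = I₀ cos²(46°) = 0.4826 I₀.
I₂ = I₁ cos²(106° − 46°) = 0.4826 I₀ · cos²(60°) = 0.1206 I₀.
I₃ = I₂ cos²(59° − 106°) = 0.1206 I₀ · cos²(47°) = 0.05611 I₀.
So 3.22 mW/cm² = 0.05611 I₀, giving I₀ = 3.22/0.05611 = 57.39 mW/cm².

I₀ ≈ 57.4 mW/cm²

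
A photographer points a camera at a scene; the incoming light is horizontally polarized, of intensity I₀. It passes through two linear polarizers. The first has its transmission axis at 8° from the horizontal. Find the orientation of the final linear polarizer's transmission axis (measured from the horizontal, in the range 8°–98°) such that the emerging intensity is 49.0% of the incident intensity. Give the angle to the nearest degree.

I₁ = I₀ cos²(8° − 0°) = I₀ cos²(8°) = 0.9806 I₀.
Need I₂/I₀ = 0.49, so cos²(θ − 8°) = 0.49 / 0.9806 = 0.4997.
θ − 8° = arccos(√0.4997) = 45.0°, giving θ ≈ 8 + 45.0 = 53.0°.

θ ≈ 53°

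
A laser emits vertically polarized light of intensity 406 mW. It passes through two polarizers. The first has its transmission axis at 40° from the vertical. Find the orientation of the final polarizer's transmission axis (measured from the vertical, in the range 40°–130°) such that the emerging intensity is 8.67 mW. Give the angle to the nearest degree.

θ ≈ 119°

By Malus's law, I₁ = I₀ cos²(40° − 0°) = I₀ cos²(40°) = 0.5868 I₀.
Target fraction: 8.67 / 406 mW = 0.02135 of I₀.
Need I₂/I₀ = 0.02135, so cos²(θ − 40°) = 0.02135 / 0.5868 = 0.03639.
θ − 40° = arccos(√0.03639) = 79.0°, giving θ ≈ 40 + 79.0 = 119.0°.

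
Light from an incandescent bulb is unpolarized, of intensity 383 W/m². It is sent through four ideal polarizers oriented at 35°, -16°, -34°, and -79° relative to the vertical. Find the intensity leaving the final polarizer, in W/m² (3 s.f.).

I ≈ 34.3 W/m²

Unpolarized light through the first polarizer → I₁ = 383 W/m²/2 = 191.5 W/m², polarized at 35°.
I₂ = I₁ · cos²(51°) = 191.5 · 0.396 = 75.84 W/m².
I₃ = I₂ · cos²(18°) = 75.84 · 0.9045 = 68.6 W/m².
I₄ = I₃ · cos²(45°) = 68.6 · 0.5 = 34.3 W/m².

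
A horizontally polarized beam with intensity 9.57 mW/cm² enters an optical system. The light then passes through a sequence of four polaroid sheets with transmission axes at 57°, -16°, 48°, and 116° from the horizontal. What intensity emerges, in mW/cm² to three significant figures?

I ≈ 0.00654 mW/cm²

By Malus's law, I₁ = 9.57 mW/cm² · cos²(57°) = 2.839 mW/cm².
I₂ = I₁ · cos²(73°) = 2.839 · 0.08548 = 0.2427 mW/cm².
I₃ = I₂ · cos²(64°) = 0.2427 · 0.1922 = 0.04663 mW/cm².
I₄ = I₃ · cos²(68°) = 0.04663 · 0.1403 = 0.006544 mW/cm².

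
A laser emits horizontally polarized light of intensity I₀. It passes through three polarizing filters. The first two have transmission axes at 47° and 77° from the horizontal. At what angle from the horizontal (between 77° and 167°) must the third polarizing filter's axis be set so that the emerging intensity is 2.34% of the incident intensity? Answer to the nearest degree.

θ ≈ 152°

I₁ = I₀ cos²(47° − 0°) = I₀ cos²(47°) = 0.4651 I₀.
I₂ = I₁ cos²(77° − 47°) = 0.4651 I₀ · cos²(30°) = 0.3488 I₀.
Need I₃/I₀ = 0.0234, so cos²(θ − 77°) = 0.0234 / 0.3488 = 0.06708.
θ − 77° = arccos(√0.06708) = 75.0°, giving θ ≈ 77 + 75.0 = 152.0°.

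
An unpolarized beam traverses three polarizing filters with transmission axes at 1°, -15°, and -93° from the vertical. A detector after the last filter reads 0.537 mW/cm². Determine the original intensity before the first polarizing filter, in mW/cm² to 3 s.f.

I₀ ≈ 26.9 mW/cm²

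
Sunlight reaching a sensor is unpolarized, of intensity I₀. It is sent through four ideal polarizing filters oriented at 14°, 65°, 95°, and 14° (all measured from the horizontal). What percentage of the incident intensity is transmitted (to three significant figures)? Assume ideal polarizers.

Unpolarized light through the first polarizer → I₁ = ½ I₀, now polarized at 14°.
I₂ = I₁ cos²(65° − 14°) = 0.5 I₀ · cos²(51°) = 0.198 I₀.
I₃ = I₂ cos²(95° − 65°) = 0.198 I₀ · cos²(30°) = 0.1485 I₀.
I₄ = I₃ cos²(14° − 95°) = 0.1485 I₀ · cos²(81°) = 0.003634 I₀.
That is 0.3634% of the incident intensity.

≈ 0.363%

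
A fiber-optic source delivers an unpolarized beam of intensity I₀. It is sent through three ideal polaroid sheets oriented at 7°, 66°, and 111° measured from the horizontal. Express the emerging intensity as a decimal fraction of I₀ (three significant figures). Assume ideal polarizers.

Unpolarized light through the first polarizer → I₁ = ½ I₀, now polarized at 7°.
I₂ = I₁ cos²(66° − 7°) = 0.5 I₀ · cos²(59°) = 0.1326 I₀.
I₃ = I₂ cos²(111° − 66°) = 0.1326 I₀ · cos²(45°) = 0.06632 I₀.
Transmitted fraction = 0.06632.

≈ 0.0663 I₀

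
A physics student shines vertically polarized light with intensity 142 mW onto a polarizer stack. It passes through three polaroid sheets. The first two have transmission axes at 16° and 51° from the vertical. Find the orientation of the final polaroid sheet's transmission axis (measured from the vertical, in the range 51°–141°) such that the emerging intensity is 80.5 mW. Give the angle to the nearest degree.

I₁ = I₀ cos²(16° − 0°) = I₀ cos²(16°) = 0.924 I₀.
I₂ = I₁ cos²(51° − 16°) = 0.924 I₀ · cos²(35°) = 0.62 I₀.
Target fraction: 80.5 / 142 mW = 0.5669 of I₀.
Need I₃/I₀ = 0.5669, so cos²(θ − 51°) = 0.5669 / 0.62 = 0.9143.
θ − 51° = arccos(√0.9143) = 17.0°, giving θ ≈ 51 + 17.0 = 68.0°.

θ ≈ 68°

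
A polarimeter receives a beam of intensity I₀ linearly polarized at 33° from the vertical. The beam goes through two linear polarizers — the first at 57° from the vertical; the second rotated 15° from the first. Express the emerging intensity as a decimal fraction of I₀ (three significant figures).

I₁ = I₀ cos²(57° − 33°) = I₀ cos²(24°) = 0.8346 I₀.
I₂ = I₁ cos²(15°) = 0.8346 · 0.933 I₀ = 0.7787 I₀.
Transmitted fraction = 0.7787.

≈ 0.779 I₀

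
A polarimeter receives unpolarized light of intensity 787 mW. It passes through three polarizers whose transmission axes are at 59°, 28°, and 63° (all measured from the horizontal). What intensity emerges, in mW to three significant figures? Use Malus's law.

Unpolarized light through the first polarizer → I₁ = 787 mW/2 = 393.5 mW, polarized at 59°.
I₂ = I₁ · cos²(31°) = 393.5 · 0.7347 = 289.1 mW.
I₃ = I₂ · cos²(35°) = 289.1 · 0.671 = 194 mW.

I ≈ 194 mW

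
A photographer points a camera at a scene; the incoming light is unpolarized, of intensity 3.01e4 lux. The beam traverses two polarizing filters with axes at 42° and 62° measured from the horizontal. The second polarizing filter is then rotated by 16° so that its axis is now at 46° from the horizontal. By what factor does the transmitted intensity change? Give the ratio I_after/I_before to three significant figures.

I_new/I_old ≈ 1.13

Before rotation:
Unpolarized light through the first polarizer → I₁ = ½ I₀, now polarized at 42°.
I₂ = I₁ cos²(62° − 42°) = 0.5 I₀ · cos²(20°) = 0.4415 I₀.
After rotation:
Unpolarized light through the first polarizer → I₁ = ½ I₀, now polarized at 42°.
I₂ = I₁ cos²(46° − 42°) = 0.5 I₀ · cos²(4°) = 0.4976 I₀.
Ratio = 0.4976 / 0.4415 = 1.127.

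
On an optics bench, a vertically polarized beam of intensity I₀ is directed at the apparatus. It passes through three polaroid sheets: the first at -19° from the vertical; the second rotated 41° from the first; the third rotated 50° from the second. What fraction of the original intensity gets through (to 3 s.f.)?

I₁ = I₀ cos²(-19° − 0°) = I₀ cos²(19°) = 0.894 I₀.
I₂ = I₁ cos²(41°) = 0.894 · 0.5696 I₀ = 0.5092 I₀.
I₃ = I₂ cos²(50°) = 0.5092 · 0.4132 I₀ = 0.2104 I₀.
Transmitted fraction = 0.2104.

≈ 0.210 I₀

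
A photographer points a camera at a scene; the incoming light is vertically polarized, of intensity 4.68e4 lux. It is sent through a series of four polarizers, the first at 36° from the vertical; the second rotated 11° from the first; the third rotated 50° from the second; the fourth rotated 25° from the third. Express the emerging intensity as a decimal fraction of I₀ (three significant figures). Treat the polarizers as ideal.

By Malus's law, I₁ = 4.68e4 lux · cos²(36°) = 3.063e+04 lux.
I₂ = I₁ · cos²(11°) = 3.063e+04 · 0.9636 = 2.952e+04 lux.
I₃ = I₂ · cos²(50°) = 2.952e+04 · 0.4132 = 1.22e+04 lux.
I₄ = I₃ · cos²(25°) = 1.22e+04 · 0.8214 = 1.002e+04 lux.
Transmitted fraction = 0.214.

I/I₀ ≈ 0.214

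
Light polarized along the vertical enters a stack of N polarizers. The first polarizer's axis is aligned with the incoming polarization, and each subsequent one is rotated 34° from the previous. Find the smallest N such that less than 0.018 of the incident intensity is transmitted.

N = 12

First polarizer is aligned with the polarization: full transmission.
Each further stage multiplies by cos²(34°) = 0.6873.
After N polarizers: T = 0.6873^(N−1). Require T < 0.018 ⇒ N−1 > ln(0.018)/ln(0.6873) = 10.71, so N−1 ≥ 11 and N = 12.
Check: N=12 gives T = 0.01617 < 0.018; N=11 gives T = 0.02352.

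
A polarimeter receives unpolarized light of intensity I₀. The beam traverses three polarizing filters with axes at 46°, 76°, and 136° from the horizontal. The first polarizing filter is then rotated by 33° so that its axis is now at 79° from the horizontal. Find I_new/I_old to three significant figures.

Before rotation:
Unpolarized light through the first polarizer → I₁ = ½ I₀, now polarized at 46°.
I₂ = I₁ cos²(76° − 46°) = 0.5 I₀ · cos²(30°) = 0.375 I₀.
I₃ = I₂ cos²(136° − 76°) = 0.375 I₀ · cos²(60°) = 0.09375 I₀.
After rotation:
Unpolarized light through the first polarizer → I₁ = ½ I₀, now polarized at 79°.
I₂ = I₁ cos²(76° − 79°) = 0.5 I₀ · cos²(3°) = 0.4986 I₀.
I₃ = I₂ cos²(136° − 76°) = 0.4986 I₀ · cos²(60°) = 0.1247 I₀.
Ratio = 0.1247 / 0.09375 = 1.33.

I_new/I_old ≈ 1.33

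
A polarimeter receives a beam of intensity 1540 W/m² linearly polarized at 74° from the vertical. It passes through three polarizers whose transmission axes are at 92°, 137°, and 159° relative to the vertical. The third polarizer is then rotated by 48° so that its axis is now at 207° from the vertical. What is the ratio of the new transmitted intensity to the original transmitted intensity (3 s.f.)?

I_new/I_old ≈ 0.136

Before rotation:
By Malus's law, I₁ = I₀ cos²(92° − 74°) = I₀ cos²(18°) = 0.9045 I₀.
I₂ = I₁ cos²(137° − 92°) = 0.9045 I₀ · cos²(45°) = 0.4523 I₀.
I₃ = I₂ cos²(159° − 137°) = 0.4523 I₀ · cos²(22°) = 0.3888 I₀.
After rotation:
I₁ = I₀ cos²(92° − 74°) = I₀ cos²(18°) = 0.9045 I₀.
I₂ = I₁ cos²(137° − 92°) = 0.9045 I₀ · cos²(45°) = 0.4523 I₀.
I₃ = I₂ cos²(207° − 137°) = 0.4523 I₀ · cos²(70°) = 0.0529 I₀.
Ratio = 0.0529 / 0.3888 = 0.1361.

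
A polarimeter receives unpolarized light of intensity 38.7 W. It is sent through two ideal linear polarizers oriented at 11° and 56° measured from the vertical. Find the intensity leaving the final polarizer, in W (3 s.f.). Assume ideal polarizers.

Unpolarized light through the first polarizer → I₁ = 38.7 W/2 = 19.35 W, polarized at 11°.
I₂ = I₁ · cos²(45°) = 19.35 · 0.5 = 9.675 W.

I ≈ 9.68 W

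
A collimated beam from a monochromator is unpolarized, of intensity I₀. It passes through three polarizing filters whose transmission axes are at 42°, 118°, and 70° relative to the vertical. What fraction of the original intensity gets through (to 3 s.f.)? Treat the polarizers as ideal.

Unpolarized light through the first polarizer → I₁ = ½ I₀, now polarized at 42°.
I₂ = I₁ cos²(118° − 42°) = 0.5 I₀ · cos²(76°) = 0.02926 I₀.
I₃ = I₂ cos²(70° − 118°) = 0.02926 I₀ · cos²(48°) = 0.0131 I₀.
Transmitted fraction = 0.0131.

≈ 0.0131 I₀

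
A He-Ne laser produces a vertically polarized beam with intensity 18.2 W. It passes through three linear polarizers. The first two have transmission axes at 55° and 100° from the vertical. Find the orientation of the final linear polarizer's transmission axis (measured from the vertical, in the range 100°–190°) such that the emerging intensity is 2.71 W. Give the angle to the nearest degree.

θ ≈ 118°

By Malus's law, I₁ = I₀ cos²(55° − 0°) = I₀ cos²(55°) = 0.329 I₀.
I₂ = I₁ cos²(100° − 55°) = 0.329 I₀ · cos²(45°) = 0.1645 I₀.
Target fraction: 2.71 / 18.2 W = 0.1489 of I₀.
Need I₃/I₀ = 0.1489, so cos²(θ − 100°) = 0.1489 / 0.1645 = 0.9052.
θ − 100° = arccos(√0.9052) = 17.9°, giving θ ≈ 100 + 17.9 = 117.9°.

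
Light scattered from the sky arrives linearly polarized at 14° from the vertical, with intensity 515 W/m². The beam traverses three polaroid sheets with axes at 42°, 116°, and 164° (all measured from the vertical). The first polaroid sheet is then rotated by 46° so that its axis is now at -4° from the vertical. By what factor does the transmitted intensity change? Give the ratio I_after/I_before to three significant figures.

I_new/I_old ≈ 3.82

Before rotation:
I₁ = I₀ cos²(42° − 14°) = I₀ cos²(28°) = 0.7796 I₀.
I₂ = I₁ cos²(116° − 42°) = 0.7796 I₀ · cos²(74°) = 0.05923 I₀.
I₃ = I₂ cos²(164° − 116°) = 0.05923 I₀ · cos²(48°) = 0.02652 I₀.
After rotation:
I₁ = I₀ cos²(-4° − 14°) = I₀ cos²(18°) = 0.9045 I₀.
Angle between axes 1 and 2: 60°. I₂ = 0.9045 I₀ · cos²(60°) = 0.2261 I₀.
I₃ = I₂ cos²(164° − 116°) = 0.2261 I₀ · cos²(48°) = 0.1012 I₀.
Ratio = 0.1012 / 0.02652 = 3.818.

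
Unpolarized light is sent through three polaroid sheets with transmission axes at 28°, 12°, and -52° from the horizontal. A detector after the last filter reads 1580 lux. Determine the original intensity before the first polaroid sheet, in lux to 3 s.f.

Unpolarized light through the first polarizer → I₁ = ½ I₀, now polarized at 28°.
I₂ = I₁ cos²(12° − 28°) = 0.5 I₀ · cos²(16°) = 0.462 I₀.
I₃ = I₂ cos²(-52° − 12°) = 0.462 I₀ · cos²(64°) = 0.08878 I₀.
So 1580 lux = 0.08878 I₀, giving I₀ = 1580/0.08878 = 1.78e+04 lux.

I₀ ≈ 1.78e4 lux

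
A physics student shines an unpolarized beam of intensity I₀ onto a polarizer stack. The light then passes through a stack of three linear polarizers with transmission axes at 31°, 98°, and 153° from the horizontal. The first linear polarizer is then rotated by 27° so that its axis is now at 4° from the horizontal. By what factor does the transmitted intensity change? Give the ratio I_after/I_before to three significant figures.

Before rotation:
Unpolarized light through the first polarizer → I₁ = ½ I₀, now polarized at 31°.
I₂ = I₁ cos²(98° − 31°) = 0.5 I₀ · cos²(67°) = 0.07634 I₀.
I₃ = I₂ cos²(153° − 98°) = 0.07634 I₀ · cos²(55°) = 0.02511 I₀.
After rotation:
Unpolarized light through the first polarizer → I₁ = ½ I₀, now polarized at 4°.
Angle between axes 1 and 2: 86°. I₂ = 0.5 I₀ · cos²(86°) = 0.002433 I₀.
I₃ = I₂ cos²(153° − 98°) = 0.002433 I₀ · cos²(55°) = 0.0008004 I₀.
Ratio = 0.0008004 / 0.02511 = 0.03187.

I_new/I_old ≈ 0.0319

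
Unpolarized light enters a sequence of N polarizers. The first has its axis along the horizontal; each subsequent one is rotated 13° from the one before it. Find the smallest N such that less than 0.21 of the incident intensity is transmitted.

First polarizer halves the unpolarized light: factor 1/2.
Each further stage multiplies by cos²(13°) = 0.9494.
After N polarizers: T = 0.5·0.9494^(N−1). Require T < 0.21 ⇒ N−1 > ln(0.21/0.5)/ln(0.9494) = 16.71, so N−1 ≥ 17 and N = 18.
Check: N=18 gives T = 0.2068 < 0.21; N=17 gives T = 0.2178.

N = 18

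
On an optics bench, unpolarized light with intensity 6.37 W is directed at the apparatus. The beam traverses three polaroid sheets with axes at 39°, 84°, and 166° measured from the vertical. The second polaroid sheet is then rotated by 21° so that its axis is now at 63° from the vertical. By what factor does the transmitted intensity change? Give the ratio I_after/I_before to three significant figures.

I_new/I_old ≈ 4.36

Before rotation:
Unpolarized light through the first polarizer → I₁ = ½ I₀, now polarized at 39°.
I₂ = I₁ cos²(84° − 39°) = 0.5 I₀ · cos²(45°) = 0.25 I₀.
I₃ = I₂ cos²(166° − 84°) = 0.25 I₀ · cos²(82°) = 0.004842 I₀.
After rotation:
Unpolarized light through the first polarizer → I₁ = ½ I₀, now polarized at 39°.
I₂ = I₁ cos²(63° − 39°) = 0.5 I₀ · cos²(24°) = 0.4173 I₀.
Angle between axes 2 and 3: 77°. I₃ = 0.4173 I₀ · cos²(77°) = 0.02112 I₀.
Ratio = 0.02112 / 0.004842 = 4.361.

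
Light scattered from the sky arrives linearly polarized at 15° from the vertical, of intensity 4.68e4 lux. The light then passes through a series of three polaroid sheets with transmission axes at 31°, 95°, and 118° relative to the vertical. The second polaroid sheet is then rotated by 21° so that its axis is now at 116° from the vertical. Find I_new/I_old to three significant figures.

I_new/I_old ≈ 0.0466

Before rotation:
I₁ = I₀ cos²(31° − 15°) = I₀ cos²(16°) = 0.924 I₀.
I₂ = I₁ cos²(95° − 31°) = 0.924 I₀ · cos²(64°) = 0.1776 I₀.
I₃ = I₂ cos²(118° − 95°) = 0.1776 I₀ · cos²(23°) = 0.1505 I₀.
After rotation:
I₁ = I₀ cos²(31° − 15°) = I₀ cos²(16°) = 0.924 I₀.
I₂ = I₁ cos²(116° − 31°) = 0.924 I₀ · cos²(85°) = 0.007019 I₀.
I₃ = I₂ cos²(118° − 116°) = 0.007019 I₀ · cos²(2°) = 0.00701 I₀.
Ratio = 0.00701 / 0.1505 = 0.04659.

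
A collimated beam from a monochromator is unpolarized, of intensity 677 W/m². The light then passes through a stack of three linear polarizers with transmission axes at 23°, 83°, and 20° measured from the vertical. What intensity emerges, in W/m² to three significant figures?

I ≈ 17.4 W/m²

Unpolarized light through the first polarizer → I₁ = 677 W/m²/2 = 338.5 W/m², polarized at 23°.
I₂ = I₁ · cos²(60°) = 338.5 · 0.25 = 84.63 W/m².
I₃ = I₂ · cos²(63°) = 84.63 · 0.2061 = 17.44 W/m².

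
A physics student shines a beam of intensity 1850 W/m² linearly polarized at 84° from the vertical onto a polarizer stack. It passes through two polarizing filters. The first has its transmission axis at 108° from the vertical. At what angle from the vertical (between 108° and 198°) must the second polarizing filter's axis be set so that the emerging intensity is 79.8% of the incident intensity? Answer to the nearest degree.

θ ≈ 120°

By Malus's law, I₁ = I₀ cos²(108° − 84°) = I₀ cos²(24°) = 0.8346 I₀.
Need I₂/I₀ = 0.798, so cos²(θ − 108°) = 0.798 / 0.8346 = 0.9562.
θ − 108° = arccos(√0.9562) = 12.1°, giving θ ≈ 108 + 12.1 = 120.1°.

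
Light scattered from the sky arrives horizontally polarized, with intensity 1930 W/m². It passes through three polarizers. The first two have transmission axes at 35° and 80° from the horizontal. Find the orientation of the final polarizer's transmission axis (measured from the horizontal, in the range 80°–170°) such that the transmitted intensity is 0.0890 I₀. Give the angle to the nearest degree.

I₁ = I₀ cos²(35° − 0°) = I₀ cos²(35°) = 0.671 I₀.
I₂ = I₁ cos²(80° − 35°) = 0.671 I₀ · cos²(45°) = 0.3355 I₀.
Need I₃/I₀ = 0.089, so cos²(θ − 80°) = 0.089 / 0.3355 = 0.2653.
θ − 80° = arccos(√0.2653) = 59.0°, giving θ ≈ 80 + 59.0 = 139.0°.

θ ≈ 139°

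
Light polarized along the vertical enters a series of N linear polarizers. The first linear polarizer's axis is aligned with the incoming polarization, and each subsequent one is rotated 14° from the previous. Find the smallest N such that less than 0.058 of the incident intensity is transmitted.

N = 49

First polarizer is aligned with the polarization: full transmission.
Each further stage multiplies by cos²(14°) = 0.9415.
After N polarizers: T = 0.9415^(N−1). Require T < 0.058 ⇒ N−1 > ln(0.058)/ln(0.9415) = 47.21, so N−1 ≥ 48 and N = 49.
Check: N=49 gives T = 0.05531 < 0.058; N=48 gives T = 0.05875.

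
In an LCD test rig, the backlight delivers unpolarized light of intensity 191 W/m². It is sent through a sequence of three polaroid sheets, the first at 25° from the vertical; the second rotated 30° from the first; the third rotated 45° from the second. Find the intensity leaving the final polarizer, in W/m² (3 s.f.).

I ≈ 35.8 W/m²

Unpolarized light through the first polarizer → I₁ = 191 W/m²/2 = 95.5 W/m², polarized at 25°.
I₂ = I₁ · cos²(30°) = 95.5 · 0.75 = 71.63 W/m².
I₃ = I₂ · cos²(45°) = 71.63 · 0.5 = 35.81 W/m².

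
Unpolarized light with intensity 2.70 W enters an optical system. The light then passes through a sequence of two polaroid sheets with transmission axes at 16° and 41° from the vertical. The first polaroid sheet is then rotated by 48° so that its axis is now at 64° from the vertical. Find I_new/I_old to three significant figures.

Before rotation:
Unpolarized light through the first polarizer → I₁ = ½ I₀, now polarized at 16°.
I₂ = I₁ cos²(41° − 16°) = 0.5 I₀ · cos²(25°) = 0.4107 I₀.
After rotation:
Unpolarized light through the first polarizer → I₁ = ½ I₀, now polarized at 64°.
I₂ = I₁ cos²(41° − 64°) = 0.5 I₀ · cos²(23°) = 0.4237 I₀.
Ratio = 0.4237 / 0.4107 = 1.032.

I_new/I_old ≈ 1.03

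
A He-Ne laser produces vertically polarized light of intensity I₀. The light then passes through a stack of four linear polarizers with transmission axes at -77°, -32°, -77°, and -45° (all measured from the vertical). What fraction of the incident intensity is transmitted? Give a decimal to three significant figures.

≈ 0.00910 I₀

By Malus's law, I₁ = I₀ cos²(-77° − 0°) = I₀ cos²(77°) = 0.0506 I₀.
I₂ = I₁ cos²(-32° + 77°) = 0.0506 I₀ · cos²(45°) = 0.0253 I₀.
I₃ = I₂ cos²(-77° + 32°) = 0.0253 I₀ · cos²(45°) = 0.01265 I₀.
I₄ = I₃ cos²(-45° + 77°) = 0.01265 I₀ · cos²(32°) = 0.009098 I₀.
Transmitted fraction = 0.009098.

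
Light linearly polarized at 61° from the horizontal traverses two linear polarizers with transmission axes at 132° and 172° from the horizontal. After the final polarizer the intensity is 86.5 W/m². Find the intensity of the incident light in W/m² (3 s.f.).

I₀ ≈ 1390 W/m²

By Malus's law, I₁ = I₀ cos²(132° − 61°) = I₀ cos²(71°) = 0.106 I₀.
I₂ = I₁ cos²(172° − 132°) = 0.106 I₀ · cos²(40°) = 0.0622 I₀.
So 86.5 W/m² = 0.0622 I₀, giving I₀ = 86.5/0.0622 = 1391 W/m².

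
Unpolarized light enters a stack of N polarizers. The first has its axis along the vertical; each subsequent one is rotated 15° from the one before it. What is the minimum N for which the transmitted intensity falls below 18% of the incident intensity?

First polarizer halves the unpolarized light: factor 1/2.
Each further stage multiplies by cos²(15°) = 0.933.
After N polarizers: T = 0.5·0.933^(N−1). Require T < 0.18 ⇒ N−1 > ln(0.18/0.5)/ln(0.933) = 14.73, so N−1 ≥ 15 and N = 16.
Check: N=16 gives T = 0.1767 < 0.18; N=15 gives T = 0.1894.

N = 16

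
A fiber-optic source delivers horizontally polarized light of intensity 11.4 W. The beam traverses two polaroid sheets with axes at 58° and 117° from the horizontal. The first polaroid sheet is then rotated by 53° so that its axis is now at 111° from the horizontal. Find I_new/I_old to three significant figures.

Before rotation:
I₁ = I₀ cos²(58° − 0°) = I₀ cos²(58°) = 0.2808 I₀.
I₂ = I₁ cos²(117° − 58°) = 0.2808 I₀ · cos²(59°) = 0.07449 I₀.
After rotation:
I₁ = I₀ cos²(111° − 0°) = I₀ cos²(69°) = 0.1284 I₀.
I₂ = I₁ cos²(117° − 111°) = 0.1284 I₀ · cos²(6°) = 0.127 I₀.
Ratio = 0.127 / 0.07449 = 1.705.

I_new/I_old ≈ 1.71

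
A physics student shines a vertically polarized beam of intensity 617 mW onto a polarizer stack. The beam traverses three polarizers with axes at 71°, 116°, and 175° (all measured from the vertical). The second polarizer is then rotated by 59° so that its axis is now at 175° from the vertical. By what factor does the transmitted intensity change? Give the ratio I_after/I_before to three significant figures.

I_new/I_old ≈ 0.441

Before rotation:
I₁ = I₀ cos²(71° − 0°) = I₀ cos²(71°) = 0.106 I₀.
I₂ = I₁ cos²(116° − 71°) = 0.106 I₀ · cos²(45°) = 0.053 I₀.
I₃ = I₂ cos²(175° − 116°) = 0.053 I₀ · cos²(59°) = 0.01406 I₀.
After rotation:
I₁ = I₀ cos²(71° − 0°) = I₀ cos²(71°) = 0.106 I₀.
Angle between axes 1 and 2: 76°. I₂ = 0.106 I₀ · cos²(76°) = 0.006203 I₀.
I₃ = I₂ cos²(175° − 175°) = 0.006203 I₀ · cos²(0°) = 0.006203 I₀.
Ratio = 0.006203 / 0.01406 = 0.4413.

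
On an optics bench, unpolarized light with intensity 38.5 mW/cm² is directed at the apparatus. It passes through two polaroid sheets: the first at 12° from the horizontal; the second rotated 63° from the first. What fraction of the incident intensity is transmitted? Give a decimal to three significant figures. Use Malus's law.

I/I₀ ≈ 0.103

Unpolarized light through the first polarizer → I₁ = 38.5 mW/cm²/2 = 19.25 mW/cm², polarized at 12°.
I₂ = I₁ · cos²(63°) = 19.25 · 0.2061 = 3.968 mW/cm².
Transmitted fraction = 0.1031.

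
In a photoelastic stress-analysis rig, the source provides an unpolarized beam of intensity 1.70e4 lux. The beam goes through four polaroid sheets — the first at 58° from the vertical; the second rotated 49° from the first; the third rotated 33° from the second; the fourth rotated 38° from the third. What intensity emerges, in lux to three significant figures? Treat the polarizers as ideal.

I ≈ 1600 lux

Unpolarized light through the first polarizer → I₁ = 1.70e4 lux/2 = 8500 lux, polarized at 58°.
I₂ = I₁ · cos²(49°) = 8500 · 0.4304 = 3659 lux.
I₃ = I₂ · cos²(33°) = 3659 · 0.7034 = 2573 lux.
I₄ = I₃ · cos²(38°) = 2573 · 0.621 = 1598 lux.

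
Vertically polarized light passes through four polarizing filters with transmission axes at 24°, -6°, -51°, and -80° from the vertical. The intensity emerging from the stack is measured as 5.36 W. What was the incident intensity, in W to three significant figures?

I₀ ≈ 22.4 W

By Malus's law, I₁ = I₀ cos²(24° − 0°) = I₀ cos²(24°) = 0.8346 I₀.
I₂ = I₁ cos²(-6° − 24°) = 0.8346 I₀ · cos²(30°) = 0.6259 I₀.
I₃ = I₂ cos²(-51° + 6°) = 0.6259 I₀ · cos²(45°) = 0.313 I₀.
I₄ = I₃ cos²(-80° + 51°) = 0.313 I₀ · cos²(29°) = 0.2394 I₀.
So 5.36 W = 0.2394 I₀, giving I₀ = 5.36/0.2394 = 22.39 W.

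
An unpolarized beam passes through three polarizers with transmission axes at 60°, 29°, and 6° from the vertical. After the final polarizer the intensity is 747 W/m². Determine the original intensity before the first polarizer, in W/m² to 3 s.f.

Unpolarized light through the first polarizer → I₁ = ½ I₀, now polarized at 60°.
I₂ = I₁ cos²(29° − 60°) = 0.5 I₀ · cos²(31°) = 0.3674 I₀.
I₃ = I₂ cos²(6° − 29°) = 0.3674 I₀ · cos²(23°) = 0.3113 I₀.
So 747 W/m² = 0.3113 I₀, giving I₀ = 747/0.3113 = 2400 W/m².

I₀ ≈ 2400 W/m²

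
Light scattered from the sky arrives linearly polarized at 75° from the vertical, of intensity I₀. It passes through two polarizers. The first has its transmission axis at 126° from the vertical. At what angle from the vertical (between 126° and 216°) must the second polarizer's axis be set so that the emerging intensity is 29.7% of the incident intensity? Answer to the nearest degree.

By Malus's law, I₁ = I₀ cos²(126° − 75°) = I₀ cos²(51°) = 0.396 I₀.
Need I₂/I₀ = 0.297, so cos²(θ − 126°) = 0.297 / 0.396 = 0.7499.
θ − 126° = arccos(√0.7499) = 30.0°, giving θ ≈ 126 + 30.0 = 156.0°.

θ ≈ 156°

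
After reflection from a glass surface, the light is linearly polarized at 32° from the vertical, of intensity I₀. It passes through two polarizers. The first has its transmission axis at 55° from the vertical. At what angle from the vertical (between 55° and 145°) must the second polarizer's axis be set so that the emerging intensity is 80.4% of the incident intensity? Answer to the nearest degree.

By Malus's law, I₁ = I₀ cos²(55° − 32°) = I₀ cos²(23°) = 0.8473 I₀.
Need I₂/I₀ = 0.804, so cos²(θ − 55°) = 0.804 / 0.8473 = 0.9489.
θ − 55° = arccos(√0.9489) = 13.1°, giving θ ≈ 55 + 13.1 = 68.1°.

θ ≈ 68°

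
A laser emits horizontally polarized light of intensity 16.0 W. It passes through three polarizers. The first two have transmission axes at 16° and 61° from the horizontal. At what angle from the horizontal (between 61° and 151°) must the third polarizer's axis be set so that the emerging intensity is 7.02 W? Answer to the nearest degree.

θ ≈ 74°

By Malus's law, I₁ = I₀ cos²(16° − 0°) = I₀ cos²(16°) = 0.924 I₀.
I₂ = I₁ cos²(61° − 16°) = 0.924 I₀ · cos²(45°) = 0.462 I₀.
Target fraction: 7.02 / 16.0 W = 0.4387 of I₀.
Need I₃/I₀ = 0.4387, so cos²(θ − 61°) = 0.4387 / 0.462 = 0.9497.
θ − 61° = arccos(√0.9497) = 13.0°, giving θ ≈ 61 + 13.0 = 74.0°.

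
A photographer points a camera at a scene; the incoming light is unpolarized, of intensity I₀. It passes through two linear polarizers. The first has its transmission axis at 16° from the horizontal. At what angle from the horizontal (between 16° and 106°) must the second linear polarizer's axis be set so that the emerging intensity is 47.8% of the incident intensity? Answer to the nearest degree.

Unpolarized light through the first polarizer → I₁ = ½ I₀, now polarized at 16°.
Need I₂/I₀ = 0.478, so cos²(θ − 16°) = 0.478 / 0.5 = 0.956.
θ − 16° = arccos(√0.956) = 12.1°, giving θ ≈ 16 + 12.1 = 28.1°.

θ ≈ 28°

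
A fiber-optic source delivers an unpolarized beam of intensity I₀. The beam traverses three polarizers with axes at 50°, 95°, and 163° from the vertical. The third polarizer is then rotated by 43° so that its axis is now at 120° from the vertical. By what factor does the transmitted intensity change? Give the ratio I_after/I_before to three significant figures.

I_new/I_old ≈ 5.85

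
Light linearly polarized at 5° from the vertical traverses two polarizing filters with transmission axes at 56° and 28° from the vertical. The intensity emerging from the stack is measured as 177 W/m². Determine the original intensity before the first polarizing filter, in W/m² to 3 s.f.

I₁ = I₀ cos²(56° − 5°) = I₀ cos²(51°) = 0.396 I₀.
I₂ = I₁ cos²(28° − 56°) = 0.396 I₀ · cos²(28°) = 0.3088 I₀.
So 177 W/m² = 0.3088 I₀, giving I₀ = 177/0.3088 = 573.3 W/m².

I₀ ≈ 573 W/m²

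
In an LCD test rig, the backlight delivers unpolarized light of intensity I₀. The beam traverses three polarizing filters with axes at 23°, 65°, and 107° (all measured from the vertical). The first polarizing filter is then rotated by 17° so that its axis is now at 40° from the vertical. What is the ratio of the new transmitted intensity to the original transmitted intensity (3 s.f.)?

I_new/I_old ≈ 1.49

Before rotation:
Unpolarized light through the first polarizer → I₁ = ½ I₀, now polarized at 23°.
I₂ = I₁ cos²(65° − 23°) = 0.5 I₀ · cos²(42°) = 0.2761 I₀.
I₃ = I₂ cos²(107° − 65°) = 0.2761 I₀ · cos²(42°) = 0.1525 I₀.
After rotation:
Unpolarized light through the first polarizer → I₁ = ½ I₀, now polarized at 40°.
I₂ = I₁ cos²(65° − 40°) = 0.5 I₀ · cos²(25°) = 0.4107 I₀.
I₃ = I₂ cos²(107° − 65°) = 0.4107 I₀ · cos²(42°) = 0.2268 I₀.
Ratio = 0.2268 / 0.1525 = 1.487.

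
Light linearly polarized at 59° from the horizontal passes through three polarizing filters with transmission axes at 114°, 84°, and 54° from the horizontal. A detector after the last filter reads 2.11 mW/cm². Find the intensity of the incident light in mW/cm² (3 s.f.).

I₀ ≈ 11.4 mW/cm²

By Malus's law, I₁ = I₀ cos²(114° − 59°) = I₀ cos²(55°) = 0.329 I₀.
I₂ = I₁ cos²(84° − 114°) = 0.329 I₀ · cos²(30°) = 0.2467 I₀.
I₃ = I₂ cos²(54° − 84°) = 0.2467 I₀ · cos²(30°) = 0.1851 I₀.
So 2.11 mW/cm² = 0.1851 I₀, giving I₀ = 2.11/0.1851 = 11.4 mW/cm².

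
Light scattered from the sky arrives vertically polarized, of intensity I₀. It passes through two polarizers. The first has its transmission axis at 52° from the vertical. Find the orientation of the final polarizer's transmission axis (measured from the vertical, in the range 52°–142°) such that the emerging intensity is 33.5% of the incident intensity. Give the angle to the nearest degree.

θ ≈ 72°

By Malus's law, I₁ = I₀ cos²(52° − 0°) = I₀ cos²(52°) = 0.379 I₀.
Need I₂/I₀ = 0.335, so cos²(θ − 52°) = 0.335 / 0.379 = 0.8838.
θ − 52° = arccos(√0.8838) = 19.9°, giving θ ≈ 52 + 19.9 = 71.9°.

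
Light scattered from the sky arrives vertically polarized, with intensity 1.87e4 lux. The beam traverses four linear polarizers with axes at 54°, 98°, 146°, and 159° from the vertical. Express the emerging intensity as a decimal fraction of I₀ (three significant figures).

By Malus's law, I₁ = 1.87e4 lux · cos²(54°) = 6461 lux.
I₂ = I₁ · cos²(44°) = 6461 · 0.5174 = 3343 lux.
I₃ = I₂ · cos²(48°) = 3343 · 0.4477 = 1497 lux.
I₄ = I₃ · cos²(13°) = 1497 · 0.9494 = 1421 lux.
Transmitted fraction = 0.07599.

I/I₀ ≈ 0.0760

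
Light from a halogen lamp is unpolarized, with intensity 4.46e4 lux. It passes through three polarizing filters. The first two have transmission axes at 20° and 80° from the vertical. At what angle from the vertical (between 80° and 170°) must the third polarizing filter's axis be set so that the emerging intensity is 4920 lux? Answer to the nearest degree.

θ ≈ 100°

Unpolarized light through the first polarizer → I₁ = ½ I₀, now polarized at 20°.
I₂ = I₁ cos²(80° − 20°) = 0.5 I₀ · cos²(60°) = 0.125 I₀.
Target fraction: 4920 / 4.46e4 lux = 0.1103 of I₀.
Need I₃/I₀ = 0.1103, so cos²(θ − 80°) = 0.1103 / 0.125 = 0.8825.
θ − 80° = arccos(√0.8825) = 20.0°, giving θ ≈ 80 + 20.0 = 100.0°.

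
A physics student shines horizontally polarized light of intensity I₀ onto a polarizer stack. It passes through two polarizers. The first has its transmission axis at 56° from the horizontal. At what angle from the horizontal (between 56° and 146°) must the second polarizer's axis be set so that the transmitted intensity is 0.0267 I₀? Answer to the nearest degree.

By Malus's law, I₁ = I₀ cos²(56° − 0°) = I₀ cos²(56°) = 0.3127 I₀.
Need I₂/I₀ = 0.0267, so cos²(θ − 56°) = 0.0267 / 0.3127 = 0.08539.
θ − 56° = arccos(√0.08539) = 73.0°, giving θ ≈ 56 + 73.0 = 129.0°.

θ ≈ 129°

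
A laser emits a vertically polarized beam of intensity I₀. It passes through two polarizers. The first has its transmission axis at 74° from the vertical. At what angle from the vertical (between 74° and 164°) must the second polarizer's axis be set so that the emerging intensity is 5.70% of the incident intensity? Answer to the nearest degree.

θ ≈ 104°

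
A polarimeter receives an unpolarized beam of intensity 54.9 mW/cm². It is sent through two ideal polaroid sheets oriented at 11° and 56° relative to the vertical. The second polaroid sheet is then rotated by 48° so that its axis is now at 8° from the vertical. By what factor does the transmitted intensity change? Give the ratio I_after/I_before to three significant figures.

I_new/I_old ≈ 1.99

Before rotation:
Unpolarized light through the first polarizer → I₁ = ½ I₀, now polarized at 11°.
I₂ = I₁ cos²(56° − 11°) = 0.5 I₀ · cos²(45°) = 0.25 I₀.
After rotation:
Unpolarized light through the first polarizer → I₁ = ½ I₀, now polarized at 11°.
I₂ = I₁ cos²(8° − 11°) = 0.5 I₀ · cos²(3°) = 0.4986 I₀.
Ratio = 0.4986 / 0.25 = 1.995.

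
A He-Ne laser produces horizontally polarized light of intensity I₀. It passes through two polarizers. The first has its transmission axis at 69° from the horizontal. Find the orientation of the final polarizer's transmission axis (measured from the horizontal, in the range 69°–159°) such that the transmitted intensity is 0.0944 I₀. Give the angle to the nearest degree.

By Malus's law, I₁ = I₀ cos²(69° − 0°) = I₀ cos²(69°) = 0.1284 I₀.
Need I₂/I₀ = 0.0944, so cos²(θ − 69°) = 0.0944 / 0.1284 = 0.735.
θ − 69° = arccos(√0.735) = 31.0°, giving θ ≈ 69 + 31.0 = 100.0°.

θ ≈ 100°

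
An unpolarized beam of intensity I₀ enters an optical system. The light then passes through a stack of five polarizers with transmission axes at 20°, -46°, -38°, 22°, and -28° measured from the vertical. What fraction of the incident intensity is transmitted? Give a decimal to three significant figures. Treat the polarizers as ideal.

Unpolarized light through the first polarizer → I₁ = ½ I₀, now polarized at 20°.
I₂ = I₁ cos²(-46° − 20°) = 0.5 I₀ · cos²(66°) = 0.08272 I₀.
I₃ = I₂ cos²(-38° + 46°) = 0.08272 I₀ · cos²(8°) = 0.08112 I₀.
I₄ = I₃ cos²(22° + 38°) = 0.08112 I₀ · cos²(60°) = 0.02028 I₀.
I₅ = I₄ cos²(-28° − 22°) = 0.02028 I₀ · cos²(50°) = 0.008379 I₀.
Transmitted fraction = 0.008379.

≈ 0.00838 I₀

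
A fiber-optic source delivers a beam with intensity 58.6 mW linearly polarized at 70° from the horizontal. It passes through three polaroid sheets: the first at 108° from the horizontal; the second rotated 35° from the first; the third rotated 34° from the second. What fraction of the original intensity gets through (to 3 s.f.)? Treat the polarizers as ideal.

By Malus's law, I₁ = 58.6 mW · cos²(38°) = 36.39 mW.
I₂ = I₁ · cos²(35°) = 36.39 · 0.671 = 24.42 mW.
I₃ = I₂ · cos²(34°) = 24.42 · 0.6873 = 16.78 mW.
Transmitted fraction = 0.2864.

I/I₀ ≈ 0.286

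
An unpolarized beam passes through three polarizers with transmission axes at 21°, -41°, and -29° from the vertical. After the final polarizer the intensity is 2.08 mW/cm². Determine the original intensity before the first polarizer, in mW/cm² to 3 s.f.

I₀ ≈ 19.7 mW/cm²

Unpolarized light through the first polarizer → I₁ = ½ I₀, now polarized at 21°.
I₂ = I₁ cos²(-41° − 21°) = 0.5 I₀ · cos²(62°) = 0.1102 I₀.
I₃ = I₂ cos²(-29° + 41°) = 0.1102 I₀ · cos²(12°) = 0.1054 I₀.
So 2.08 mW/cm² = 0.1054 I₀, giving I₀ = 2.08/0.1054 = 19.73 mW/cm².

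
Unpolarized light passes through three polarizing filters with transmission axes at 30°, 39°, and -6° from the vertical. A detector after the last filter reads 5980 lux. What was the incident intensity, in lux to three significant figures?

Unpolarized light through the first polarizer → I₁ = ½ I₀, now polarized at 30°.
I₂ = I₁ cos²(39° − 30°) = 0.5 I₀ · cos²(9°) = 0.4878 I₀.
I₃ = I₂ cos²(-6° − 39°) = 0.4878 I₀ · cos²(45°) = 0.2439 I₀.
So 5980 lux = 0.2439 I₀, giving I₀ = 5980/0.2439 = 2.452e+04 lux.

I₀ ≈ 2.45e4 lux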